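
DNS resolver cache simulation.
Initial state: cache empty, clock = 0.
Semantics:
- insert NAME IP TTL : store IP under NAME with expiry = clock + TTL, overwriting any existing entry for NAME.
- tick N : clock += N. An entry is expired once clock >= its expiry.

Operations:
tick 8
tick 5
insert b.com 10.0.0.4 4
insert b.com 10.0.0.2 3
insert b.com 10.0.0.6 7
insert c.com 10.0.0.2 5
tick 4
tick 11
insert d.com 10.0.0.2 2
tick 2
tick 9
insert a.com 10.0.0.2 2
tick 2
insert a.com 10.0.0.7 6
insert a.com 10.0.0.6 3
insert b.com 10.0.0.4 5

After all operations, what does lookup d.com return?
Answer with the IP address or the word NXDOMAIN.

Answer: NXDOMAIN

Derivation:
Op 1: tick 8 -> clock=8.
Op 2: tick 5 -> clock=13.
Op 3: insert b.com -> 10.0.0.4 (expiry=13+4=17). clock=13
Op 4: insert b.com -> 10.0.0.2 (expiry=13+3=16). clock=13
Op 5: insert b.com -> 10.0.0.6 (expiry=13+7=20). clock=13
Op 6: insert c.com -> 10.0.0.2 (expiry=13+5=18). clock=13
Op 7: tick 4 -> clock=17.
Op 8: tick 11 -> clock=28. purged={b.com,c.com}
Op 9: insert d.com -> 10.0.0.2 (expiry=28+2=30). clock=28
Op 10: tick 2 -> clock=30. purged={d.com}
Op 11: tick 9 -> clock=39.
Op 12: insert a.com -> 10.0.0.2 (expiry=39+2=41). clock=39
Op 13: tick 2 -> clock=41. purged={a.com}
Op 14: insert a.com -> 10.0.0.7 (expiry=41+6=47). clock=41
Op 15: insert a.com -> 10.0.0.6 (expiry=41+3=44). clock=41
Op 16: insert b.com -> 10.0.0.4 (expiry=41+5=46). clock=41
lookup d.com: not in cache (expired or never inserted)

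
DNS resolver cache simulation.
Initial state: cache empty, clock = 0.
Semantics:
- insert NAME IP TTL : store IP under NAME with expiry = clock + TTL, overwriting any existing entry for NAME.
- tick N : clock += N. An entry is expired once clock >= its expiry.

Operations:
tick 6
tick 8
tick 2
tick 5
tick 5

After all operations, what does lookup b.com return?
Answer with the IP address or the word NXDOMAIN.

Answer: NXDOMAIN

Derivation:
Op 1: tick 6 -> clock=6.
Op 2: tick 8 -> clock=14.
Op 3: tick 2 -> clock=16.
Op 4: tick 5 -> clock=21.
Op 5: tick 5 -> clock=26.
lookup b.com: not in cache (expired or never inserted)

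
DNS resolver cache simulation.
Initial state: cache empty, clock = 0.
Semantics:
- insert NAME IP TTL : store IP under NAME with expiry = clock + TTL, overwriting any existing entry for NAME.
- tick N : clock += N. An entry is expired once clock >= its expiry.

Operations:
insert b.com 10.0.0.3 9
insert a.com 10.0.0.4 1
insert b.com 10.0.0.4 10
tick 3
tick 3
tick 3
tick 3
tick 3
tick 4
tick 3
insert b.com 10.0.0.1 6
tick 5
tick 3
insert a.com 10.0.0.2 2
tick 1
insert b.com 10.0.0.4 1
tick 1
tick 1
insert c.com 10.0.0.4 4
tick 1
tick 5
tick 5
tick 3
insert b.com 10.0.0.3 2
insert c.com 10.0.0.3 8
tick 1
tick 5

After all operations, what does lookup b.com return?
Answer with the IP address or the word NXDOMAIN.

Op 1: insert b.com -> 10.0.0.3 (expiry=0+9=9). clock=0
Op 2: insert a.com -> 10.0.0.4 (expiry=0+1=1). clock=0
Op 3: insert b.com -> 10.0.0.4 (expiry=0+10=10). clock=0
Op 4: tick 3 -> clock=3. purged={a.com}
Op 5: tick 3 -> clock=6.
Op 6: tick 3 -> clock=9.
Op 7: tick 3 -> clock=12. purged={b.com}
Op 8: tick 3 -> clock=15.
Op 9: tick 4 -> clock=19.
Op 10: tick 3 -> clock=22.
Op 11: insert b.com -> 10.0.0.1 (expiry=22+6=28). clock=22
Op 12: tick 5 -> clock=27.
Op 13: tick 3 -> clock=30. purged={b.com}
Op 14: insert a.com -> 10.0.0.2 (expiry=30+2=32). clock=30
Op 15: tick 1 -> clock=31.
Op 16: insert b.com -> 10.0.0.4 (expiry=31+1=32). clock=31
Op 17: tick 1 -> clock=32. purged={a.com,b.com}
Op 18: tick 1 -> clock=33.
Op 19: insert c.com -> 10.0.0.4 (expiry=33+4=37). clock=33
Op 20: tick 1 -> clock=34.
Op 21: tick 5 -> clock=39. purged={c.com}
Op 22: tick 5 -> clock=44.
Op 23: tick 3 -> clock=47.
Op 24: insert b.com -> 10.0.0.3 (expiry=47+2=49). clock=47
Op 25: insert c.com -> 10.0.0.3 (expiry=47+8=55). clock=47
Op 26: tick 1 -> clock=48.
Op 27: tick 5 -> clock=53. purged={b.com}
lookup b.com: not in cache (expired or never inserted)

Answer: NXDOMAIN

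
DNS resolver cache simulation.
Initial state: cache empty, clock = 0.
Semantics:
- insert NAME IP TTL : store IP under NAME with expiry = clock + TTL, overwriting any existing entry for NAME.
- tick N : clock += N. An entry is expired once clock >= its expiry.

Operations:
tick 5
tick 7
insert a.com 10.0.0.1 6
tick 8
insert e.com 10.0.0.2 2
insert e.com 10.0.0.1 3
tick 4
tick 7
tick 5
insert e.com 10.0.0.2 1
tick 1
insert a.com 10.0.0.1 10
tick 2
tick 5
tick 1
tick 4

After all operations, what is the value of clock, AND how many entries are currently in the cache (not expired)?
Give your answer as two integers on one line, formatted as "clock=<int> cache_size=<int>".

Answer: clock=49 cache_size=0

Derivation:
Op 1: tick 5 -> clock=5.
Op 2: tick 7 -> clock=12.
Op 3: insert a.com -> 10.0.0.1 (expiry=12+6=18). clock=12
Op 4: tick 8 -> clock=20. purged={a.com}
Op 5: insert e.com -> 10.0.0.2 (expiry=20+2=22). clock=20
Op 6: insert e.com -> 10.0.0.1 (expiry=20+3=23). clock=20
Op 7: tick 4 -> clock=24. purged={e.com}
Op 8: tick 7 -> clock=31.
Op 9: tick 5 -> clock=36.
Op 10: insert e.com -> 10.0.0.2 (expiry=36+1=37). clock=36
Op 11: tick 1 -> clock=37. purged={e.com}
Op 12: insert a.com -> 10.0.0.1 (expiry=37+10=47). clock=37
Op 13: tick 2 -> clock=39.
Op 14: tick 5 -> clock=44.
Op 15: tick 1 -> clock=45.
Op 16: tick 4 -> clock=49. purged={a.com}
Final clock = 49
Final cache (unexpired): {} -> size=0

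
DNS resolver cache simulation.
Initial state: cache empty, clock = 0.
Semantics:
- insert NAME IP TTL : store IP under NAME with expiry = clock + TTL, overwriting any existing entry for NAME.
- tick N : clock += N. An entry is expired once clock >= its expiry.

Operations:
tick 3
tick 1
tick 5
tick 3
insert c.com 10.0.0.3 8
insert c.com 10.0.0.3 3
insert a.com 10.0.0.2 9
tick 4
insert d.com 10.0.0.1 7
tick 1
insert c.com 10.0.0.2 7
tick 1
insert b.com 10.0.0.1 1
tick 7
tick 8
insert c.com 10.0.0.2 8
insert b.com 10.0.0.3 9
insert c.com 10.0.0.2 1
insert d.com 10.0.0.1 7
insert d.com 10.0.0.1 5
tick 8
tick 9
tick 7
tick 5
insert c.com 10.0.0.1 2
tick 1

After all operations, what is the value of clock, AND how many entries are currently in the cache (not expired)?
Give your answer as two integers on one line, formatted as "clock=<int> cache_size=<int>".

Answer: clock=63 cache_size=1

Derivation:
Op 1: tick 3 -> clock=3.
Op 2: tick 1 -> clock=4.
Op 3: tick 5 -> clock=9.
Op 4: tick 3 -> clock=12.
Op 5: insert c.com -> 10.0.0.3 (expiry=12+8=20). clock=12
Op 6: insert c.com -> 10.0.0.3 (expiry=12+3=15). clock=12
Op 7: insert a.com -> 10.0.0.2 (expiry=12+9=21). clock=12
Op 8: tick 4 -> clock=16. purged={c.com}
Op 9: insert d.com -> 10.0.0.1 (expiry=16+7=23). clock=16
Op 10: tick 1 -> clock=17.
Op 11: insert c.com -> 10.0.0.2 (expiry=17+7=24). clock=17
Op 12: tick 1 -> clock=18.
Op 13: insert b.com -> 10.0.0.1 (expiry=18+1=19). clock=18
Op 14: tick 7 -> clock=25. purged={a.com,b.com,c.com,d.com}
Op 15: tick 8 -> clock=33.
Op 16: insert c.com -> 10.0.0.2 (expiry=33+8=41). clock=33
Op 17: insert b.com -> 10.0.0.3 (expiry=33+9=42). clock=33
Op 18: insert c.com -> 10.0.0.2 (expiry=33+1=34). clock=33
Op 19: insert d.com -> 10.0.0.1 (expiry=33+7=40). clock=33
Op 20: insert d.com -> 10.0.0.1 (expiry=33+5=38). clock=33
Op 21: tick 8 -> clock=41. purged={c.com,d.com}
Op 22: tick 9 -> clock=50. purged={b.com}
Op 23: tick 7 -> clock=57.
Op 24: tick 5 -> clock=62.
Op 25: insert c.com -> 10.0.0.1 (expiry=62+2=64). clock=62
Op 26: tick 1 -> clock=63.
Final clock = 63
Final cache (unexpired): {c.com} -> size=1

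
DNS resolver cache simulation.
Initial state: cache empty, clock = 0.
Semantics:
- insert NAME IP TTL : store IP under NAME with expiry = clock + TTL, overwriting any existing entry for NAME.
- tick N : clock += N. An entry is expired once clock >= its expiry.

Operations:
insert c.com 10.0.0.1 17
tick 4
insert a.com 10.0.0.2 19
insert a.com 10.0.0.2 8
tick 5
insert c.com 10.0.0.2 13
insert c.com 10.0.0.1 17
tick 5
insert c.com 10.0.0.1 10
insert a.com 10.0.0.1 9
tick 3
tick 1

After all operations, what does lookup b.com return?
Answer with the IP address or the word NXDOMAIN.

Answer: NXDOMAIN

Derivation:
Op 1: insert c.com -> 10.0.0.1 (expiry=0+17=17). clock=0
Op 2: tick 4 -> clock=4.
Op 3: insert a.com -> 10.0.0.2 (expiry=4+19=23). clock=4
Op 4: insert a.com -> 10.0.0.2 (expiry=4+8=12). clock=4
Op 5: tick 5 -> clock=9.
Op 6: insert c.com -> 10.0.0.2 (expiry=9+13=22). clock=9
Op 7: insert c.com -> 10.0.0.1 (expiry=9+17=26). clock=9
Op 8: tick 5 -> clock=14. purged={a.com}
Op 9: insert c.com -> 10.0.0.1 (expiry=14+10=24). clock=14
Op 10: insert a.com -> 10.0.0.1 (expiry=14+9=23). clock=14
Op 11: tick 3 -> clock=17.
Op 12: tick 1 -> clock=18.
lookup b.com: not in cache (expired or never inserted)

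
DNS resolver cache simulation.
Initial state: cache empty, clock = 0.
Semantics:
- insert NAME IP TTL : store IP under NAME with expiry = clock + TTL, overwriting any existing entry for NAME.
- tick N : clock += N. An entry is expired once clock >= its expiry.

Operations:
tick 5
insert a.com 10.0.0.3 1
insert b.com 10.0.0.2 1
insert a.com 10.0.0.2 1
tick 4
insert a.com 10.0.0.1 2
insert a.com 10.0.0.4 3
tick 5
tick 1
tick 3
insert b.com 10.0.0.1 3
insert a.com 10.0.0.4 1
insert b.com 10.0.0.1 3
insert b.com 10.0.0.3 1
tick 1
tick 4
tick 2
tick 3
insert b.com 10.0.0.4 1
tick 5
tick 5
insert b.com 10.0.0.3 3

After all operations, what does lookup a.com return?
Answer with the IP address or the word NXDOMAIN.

Op 1: tick 5 -> clock=5.
Op 2: insert a.com -> 10.0.0.3 (expiry=5+1=6). clock=5
Op 3: insert b.com -> 10.0.0.2 (expiry=5+1=6). clock=5
Op 4: insert a.com -> 10.0.0.2 (expiry=5+1=6). clock=5
Op 5: tick 4 -> clock=9. purged={a.com,b.com}
Op 6: insert a.com -> 10.0.0.1 (expiry=9+2=11). clock=9
Op 7: insert a.com -> 10.0.0.4 (expiry=9+3=12). clock=9
Op 8: tick 5 -> clock=14. purged={a.com}
Op 9: tick 1 -> clock=15.
Op 10: tick 3 -> clock=18.
Op 11: insert b.com -> 10.0.0.1 (expiry=18+3=21). clock=18
Op 12: insert a.com -> 10.0.0.4 (expiry=18+1=19). clock=18
Op 13: insert b.com -> 10.0.0.1 (expiry=18+3=21). clock=18
Op 14: insert b.com -> 10.0.0.3 (expiry=18+1=19). clock=18
Op 15: tick 1 -> clock=19. purged={a.com,b.com}
Op 16: tick 4 -> clock=23.
Op 17: tick 2 -> clock=25.
Op 18: tick 3 -> clock=28.
Op 19: insert b.com -> 10.0.0.4 (expiry=28+1=29). clock=28
Op 20: tick 5 -> clock=33. purged={b.com}
Op 21: tick 5 -> clock=38.
Op 22: insert b.com -> 10.0.0.3 (expiry=38+3=41). clock=38
lookup a.com: not in cache (expired or never inserted)

Answer: NXDOMAIN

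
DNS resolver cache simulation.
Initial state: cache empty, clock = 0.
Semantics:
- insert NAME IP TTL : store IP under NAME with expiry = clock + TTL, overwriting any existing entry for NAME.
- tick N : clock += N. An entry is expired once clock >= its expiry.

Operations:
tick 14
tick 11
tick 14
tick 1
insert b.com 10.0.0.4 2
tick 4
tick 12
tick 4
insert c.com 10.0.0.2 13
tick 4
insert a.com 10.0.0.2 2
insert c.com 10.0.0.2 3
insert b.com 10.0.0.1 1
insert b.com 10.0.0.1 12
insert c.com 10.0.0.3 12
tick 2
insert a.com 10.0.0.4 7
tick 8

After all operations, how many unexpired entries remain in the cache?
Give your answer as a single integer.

Answer: 2

Derivation:
Op 1: tick 14 -> clock=14.
Op 2: tick 11 -> clock=25.
Op 3: tick 14 -> clock=39.
Op 4: tick 1 -> clock=40.
Op 5: insert b.com -> 10.0.0.4 (expiry=40+2=42). clock=40
Op 6: tick 4 -> clock=44. purged={b.com}
Op 7: tick 12 -> clock=56.
Op 8: tick 4 -> clock=60.
Op 9: insert c.com -> 10.0.0.2 (expiry=60+13=73). clock=60
Op 10: tick 4 -> clock=64.
Op 11: insert a.com -> 10.0.0.2 (expiry=64+2=66). clock=64
Op 12: insert c.com -> 10.0.0.2 (expiry=64+3=67). clock=64
Op 13: insert b.com -> 10.0.0.1 (expiry=64+1=65). clock=64
Op 14: insert b.com -> 10.0.0.1 (expiry=64+12=76). clock=64
Op 15: insert c.com -> 10.0.0.3 (expiry=64+12=76). clock=64
Op 16: tick 2 -> clock=66. purged={a.com}
Op 17: insert a.com -> 10.0.0.4 (expiry=66+7=73). clock=66
Op 18: tick 8 -> clock=74. purged={a.com}
Final cache (unexpired): {b.com,c.com} -> size=2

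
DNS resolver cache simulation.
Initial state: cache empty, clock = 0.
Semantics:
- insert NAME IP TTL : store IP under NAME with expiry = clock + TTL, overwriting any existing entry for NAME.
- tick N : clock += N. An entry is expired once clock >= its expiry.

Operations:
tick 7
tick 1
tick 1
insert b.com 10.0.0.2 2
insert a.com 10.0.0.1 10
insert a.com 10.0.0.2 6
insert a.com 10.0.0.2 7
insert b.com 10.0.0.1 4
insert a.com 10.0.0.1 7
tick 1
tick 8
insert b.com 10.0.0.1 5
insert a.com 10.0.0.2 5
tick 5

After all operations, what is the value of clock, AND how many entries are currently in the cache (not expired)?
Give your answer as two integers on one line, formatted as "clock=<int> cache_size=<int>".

Answer: clock=23 cache_size=0

Derivation:
Op 1: tick 7 -> clock=7.
Op 2: tick 1 -> clock=8.
Op 3: tick 1 -> clock=9.
Op 4: insert b.com -> 10.0.0.2 (expiry=9+2=11). clock=9
Op 5: insert a.com -> 10.0.0.1 (expiry=9+10=19). clock=9
Op 6: insert a.com -> 10.0.0.2 (expiry=9+6=15). clock=9
Op 7: insert a.com -> 10.0.0.2 (expiry=9+7=16). clock=9
Op 8: insert b.com -> 10.0.0.1 (expiry=9+4=13). clock=9
Op 9: insert a.com -> 10.0.0.1 (expiry=9+7=16). clock=9
Op 10: tick 1 -> clock=10.
Op 11: tick 8 -> clock=18. purged={a.com,b.com}
Op 12: insert b.com -> 10.0.0.1 (expiry=18+5=23). clock=18
Op 13: insert a.com -> 10.0.0.2 (expiry=18+5=23). clock=18
Op 14: tick 5 -> clock=23. purged={a.com,b.com}
Final clock = 23
Final cache (unexpired): {} -> size=0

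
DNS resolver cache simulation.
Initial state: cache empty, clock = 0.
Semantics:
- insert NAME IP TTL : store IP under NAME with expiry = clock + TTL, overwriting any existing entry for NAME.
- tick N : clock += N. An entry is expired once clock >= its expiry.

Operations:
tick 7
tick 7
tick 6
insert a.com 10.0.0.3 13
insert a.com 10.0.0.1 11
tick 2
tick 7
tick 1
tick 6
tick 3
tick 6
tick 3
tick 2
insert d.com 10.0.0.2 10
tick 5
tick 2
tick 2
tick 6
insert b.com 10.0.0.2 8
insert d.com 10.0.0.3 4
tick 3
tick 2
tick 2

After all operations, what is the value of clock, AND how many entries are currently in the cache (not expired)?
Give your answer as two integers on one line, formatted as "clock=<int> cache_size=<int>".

Answer: clock=72 cache_size=1

Derivation:
Op 1: tick 7 -> clock=7.
Op 2: tick 7 -> clock=14.
Op 3: tick 6 -> clock=20.
Op 4: insert a.com -> 10.0.0.3 (expiry=20+13=33). clock=20
Op 5: insert a.com -> 10.0.0.1 (expiry=20+11=31). clock=20
Op 6: tick 2 -> clock=22.
Op 7: tick 7 -> clock=29.
Op 8: tick 1 -> clock=30.
Op 9: tick 6 -> clock=36. purged={a.com}
Op 10: tick 3 -> clock=39.
Op 11: tick 6 -> clock=45.
Op 12: tick 3 -> clock=48.
Op 13: tick 2 -> clock=50.
Op 14: insert d.com -> 10.0.0.2 (expiry=50+10=60). clock=50
Op 15: tick 5 -> clock=55.
Op 16: tick 2 -> clock=57.
Op 17: tick 2 -> clock=59.
Op 18: tick 6 -> clock=65. purged={d.com}
Op 19: insert b.com -> 10.0.0.2 (expiry=65+8=73). clock=65
Op 20: insert d.com -> 10.0.0.3 (expiry=65+4=69). clock=65
Op 21: tick 3 -> clock=68.
Op 22: tick 2 -> clock=70. purged={d.com}
Op 23: tick 2 -> clock=72.
Final clock = 72
Final cache (unexpired): {b.com} -> size=1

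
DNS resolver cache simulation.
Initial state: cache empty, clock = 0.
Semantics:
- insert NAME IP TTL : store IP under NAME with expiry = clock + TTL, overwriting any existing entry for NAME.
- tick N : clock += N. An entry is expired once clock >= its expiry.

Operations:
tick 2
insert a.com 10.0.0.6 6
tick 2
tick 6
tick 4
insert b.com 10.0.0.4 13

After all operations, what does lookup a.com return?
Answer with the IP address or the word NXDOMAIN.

Op 1: tick 2 -> clock=2.
Op 2: insert a.com -> 10.0.0.6 (expiry=2+6=8). clock=2
Op 3: tick 2 -> clock=4.
Op 4: tick 6 -> clock=10. purged={a.com}
Op 5: tick 4 -> clock=14.
Op 6: insert b.com -> 10.0.0.4 (expiry=14+13=27). clock=14
lookup a.com: not in cache (expired or never inserted)

Answer: NXDOMAIN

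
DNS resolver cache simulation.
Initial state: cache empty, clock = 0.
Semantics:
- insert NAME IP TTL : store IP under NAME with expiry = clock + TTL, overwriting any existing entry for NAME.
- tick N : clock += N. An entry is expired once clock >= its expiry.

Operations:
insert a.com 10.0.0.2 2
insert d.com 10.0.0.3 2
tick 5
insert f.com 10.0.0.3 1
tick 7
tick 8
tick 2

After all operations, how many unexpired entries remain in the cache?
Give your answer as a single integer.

Op 1: insert a.com -> 10.0.0.2 (expiry=0+2=2). clock=0
Op 2: insert d.com -> 10.0.0.3 (expiry=0+2=2). clock=0
Op 3: tick 5 -> clock=5. purged={a.com,d.com}
Op 4: insert f.com -> 10.0.0.3 (expiry=5+1=6). clock=5
Op 5: tick 7 -> clock=12. purged={f.com}
Op 6: tick 8 -> clock=20.
Op 7: tick 2 -> clock=22.
Final cache (unexpired): {} -> size=0

Answer: 0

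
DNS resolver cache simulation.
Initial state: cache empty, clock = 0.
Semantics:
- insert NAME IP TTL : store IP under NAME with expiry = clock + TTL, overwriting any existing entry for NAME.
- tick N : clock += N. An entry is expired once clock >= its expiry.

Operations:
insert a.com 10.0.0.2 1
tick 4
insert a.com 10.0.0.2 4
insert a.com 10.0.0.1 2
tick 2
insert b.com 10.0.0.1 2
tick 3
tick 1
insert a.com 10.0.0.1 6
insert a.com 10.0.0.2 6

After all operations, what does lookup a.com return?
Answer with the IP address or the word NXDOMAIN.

Op 1: insert a.com -> 10.0.0.2 (expiry=0+1=1). clock=0
Op 2: tick 4 -> clock=4. purged={a.com}
Op 3: insert a.com -> 10.0.0.2 (expiry=4+4=8). clock=4
Op 4: insert a.com -> 10.0.0.1 (expiry=4+2=6). clock=4
Op 5: tick 2 -> clock=6. purged={a.com}
Op 6: insert b.com -> 10.0.0.1 (expiry=6+2=8). clock=6
Op 7: tick 3 -> clock=9. purged={b.com}
Op 8: tick 1 -> clock=10.
Op 9: insert a.com -> 10.0.0.1 (expiry=10+6=16). clock=10
Op 10: insert a.com -> 10.0.0.2 (expiry=10+6=16). clock=10
lookup a.com: present, ip=10.0.0.2 expiry=16 > clock=10

Answer: 10.0.0.2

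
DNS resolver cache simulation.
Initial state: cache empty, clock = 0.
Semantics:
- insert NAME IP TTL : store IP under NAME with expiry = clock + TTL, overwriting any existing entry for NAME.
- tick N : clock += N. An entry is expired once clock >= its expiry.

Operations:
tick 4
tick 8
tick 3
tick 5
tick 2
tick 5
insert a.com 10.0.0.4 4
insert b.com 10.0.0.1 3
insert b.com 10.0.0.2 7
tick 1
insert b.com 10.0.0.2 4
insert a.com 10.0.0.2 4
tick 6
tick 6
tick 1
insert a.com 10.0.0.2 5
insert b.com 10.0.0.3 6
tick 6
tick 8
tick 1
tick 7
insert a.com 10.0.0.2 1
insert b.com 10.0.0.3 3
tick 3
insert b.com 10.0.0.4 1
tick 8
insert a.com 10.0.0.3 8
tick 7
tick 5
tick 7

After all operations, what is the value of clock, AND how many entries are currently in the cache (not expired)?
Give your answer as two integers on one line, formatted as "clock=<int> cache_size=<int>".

Answer: clock=93 cache_size=0

Derivation:
Op 1: tick 4 -> clock=4.
Op 2: tick 8 -> clock=12.
Op 3: tick 3 -> clock=15.
Op 4: tick 5 -> clock=20.
Op 5: tick 2 -> clock=22.
Op 6: tick 5 -> clock=27.
Op 7: insert a.com -> 10.0.0.4 (expiry=27+4=31). clock=27
Op 8: insert b.com -> 10.0.0.1 (expiry=27+3=30). clock=27
Op 9: insert b.com -> 10.0.0.2 (expiry=27+7=34). clock=27
Op 10: tick 1 -> clock=28.
Op 11: insert b.com -> 10.0.0.2 (expiry=28+4=32). clock=28
Op 12: insert a.com -> 10.0.0.2 (expiry=28+4=32). clock=28
Op 13: tick 6 -> clock=34. purged={a.com,b.com}
Op 14: tick 6 -> clock=40.
Op 15: tick 1 -> clock=41.
Op 16: insert a.com -> 10.0.0.2 (expiry=41+5=46). clock=41
Op 17: insert b.com -> 10.0.0.3 (expiry=41+6=47). clock=41
Op 18: tick 6 -> clock=47. purged={a.com,b.com}
Op 19: tick 8 -> clock=55.
Op 20: tick 1 -> clock=56.
Op 21: tick 7 -> clock=63.
Op 22: insert a.com -> 10.0.0.2 (expiry=63+1=64). clock=63
Op 23: insert b.com -> 10.0.0.3 (expiry=63+3=66). clock=63
Op 24: tick 3 -> clock=66. purged={a.com,b.com}
Op 25: insert b.com -> 10.0.0.4 (expiry=66+1=67). clock=66
Op 26: tick 8 -> clock=74. purged={b.com}
Op 27: insert a.com -> 10.0.0.3 (expiry=74+8=82). clock=74
Op 28: tick 7 -> clock=81.
Op 29: tick 5 -> clock=86. purged={a.com}
Op 30: tick 7 -> clock=93.
Final clock = 93
Final cache (unexpired): {} -> size=0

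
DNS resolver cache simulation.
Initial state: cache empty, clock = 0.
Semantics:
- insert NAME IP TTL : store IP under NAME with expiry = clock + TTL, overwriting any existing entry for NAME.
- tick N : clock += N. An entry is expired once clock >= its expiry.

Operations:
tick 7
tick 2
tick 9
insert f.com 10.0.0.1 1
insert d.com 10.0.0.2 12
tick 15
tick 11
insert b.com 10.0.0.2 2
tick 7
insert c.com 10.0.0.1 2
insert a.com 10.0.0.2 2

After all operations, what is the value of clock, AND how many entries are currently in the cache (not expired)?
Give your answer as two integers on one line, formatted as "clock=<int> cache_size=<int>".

Answer: clock=51 cache_size=2

Derivation:
Op 1: tick 7 -> clock=7.
Op 2: tick 2 -> clock=9.
Op 3: tick 9 -> clock=18.
Op 4: insert f.com -> 10.0.0.1 (expiry=18+1=19). clock=18
Op 5: insert d.com -> 10.0.0.2 (expiry=18+12=30). clock=18
Op 6: tick 15 -> clock=33. purged={d.com,f.com}
Op 7: tick 11 -> clock=44.
Op 8: insert b.com -> 10.0.0.2 (expiry=44+2=46). clock=44
Op 9: tick 7 -> clock=51. purged={b.com}
Op 10: insert c.com -> 10.0.0.1 (expiry=51+2=53). clock=51
Op 11: insert a.com -> 10.0.0.2 (expiry=51+2=53). clock=51
Final clock = 51
Final cache (unexpired): {a.com,c.com} -> size=2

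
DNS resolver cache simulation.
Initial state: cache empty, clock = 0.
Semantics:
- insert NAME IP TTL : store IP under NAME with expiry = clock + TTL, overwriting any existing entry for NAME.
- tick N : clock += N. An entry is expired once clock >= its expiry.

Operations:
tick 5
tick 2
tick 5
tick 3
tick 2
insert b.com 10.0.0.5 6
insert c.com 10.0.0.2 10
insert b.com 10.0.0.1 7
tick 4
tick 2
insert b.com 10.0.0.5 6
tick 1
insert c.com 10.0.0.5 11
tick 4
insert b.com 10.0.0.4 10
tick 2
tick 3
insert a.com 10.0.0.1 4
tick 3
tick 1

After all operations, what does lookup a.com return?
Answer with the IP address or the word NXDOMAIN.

Answer: NXDOMAIN

Derivation:
Op 1: tick 5 -> clock=5.
Op 2: tick 2 -> clock=7.
Op 3: tick 5 -> clock=12.
Op 4: tick 3 -> clock=15.
Op 5: tick 2 -> clock=17.
Op 6: insert b.com -> 10.0.0.5 (expiry=17+6=23). clock=17
Op 7: insert c.com -> 10.0.0.2 (expiry=17+10=27). clock=17
Op 8: insert b.com -> 10.0.0.1 (expiry=17+7=24). clock=17
Op 9: tick 4 -> clock=21.
Op 10: tick 2 -> clock=23.
Op 11: insert b.com -> 10.0.0.5 (expiry=23+6=29). clock=23
Op 12: tick 1 -> clock=24.
Op 13: insert c.com -> 10.0.0.5 (expiry=24+11=35). clock=24
Op 14: tick 4 -> clock=28.
Op 15: insert b.com -> 10.0.0.4 (expiry=28+10=38). clock=28
Op 16: tick 2 -> clock=30.
Op 17: tick 3 -> clock=33.
Op 18: insert a.com -> 10.0.0.1 (expiry=33+4=37). clock=33
Op 19: tick 3 -> clock=36. purged={c.com}
Op 20: tick 1 -> clock=37. purged={a.com}
lookup a.com: not in cache (expired or never inserted)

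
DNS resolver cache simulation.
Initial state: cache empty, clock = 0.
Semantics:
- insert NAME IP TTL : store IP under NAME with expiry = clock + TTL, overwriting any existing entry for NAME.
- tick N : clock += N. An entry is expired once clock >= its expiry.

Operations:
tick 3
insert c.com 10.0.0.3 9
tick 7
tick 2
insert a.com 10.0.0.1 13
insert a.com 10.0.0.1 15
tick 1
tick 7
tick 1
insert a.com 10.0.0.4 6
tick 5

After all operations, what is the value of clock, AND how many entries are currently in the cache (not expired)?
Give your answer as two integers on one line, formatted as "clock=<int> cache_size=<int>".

Answer: clock=26 cache_size=1

Derivation:
Op 1: tick 3 -> clock=3.
Op 2: insert c.com -> 10.0.0.3 (expiry=3+9=12). clock=3
Op 3: tick 7 -> clock=10.
Op 4: tick 2 -> clock=12. purged={c.com}
Op 5: insert a.com -> 10.0.0.1 (expiry=12+13=25). clock=12
Op 6: insert a.com -> 10.0.0.1 (expiry=12+15=27). clock=12
Op 7: tick 1 -> clock=13.
Op 8: tick 7 -> clock=20.
Op 9: tick 1 -> clock=21.
Op 10: insert a.com -> 10.0.0.4 (expiry=21+6=27). clock=21
Op 11: tick 5 -> clock=26.
Final clock = 26
Final cache (unexpired): {a.com} -> size=1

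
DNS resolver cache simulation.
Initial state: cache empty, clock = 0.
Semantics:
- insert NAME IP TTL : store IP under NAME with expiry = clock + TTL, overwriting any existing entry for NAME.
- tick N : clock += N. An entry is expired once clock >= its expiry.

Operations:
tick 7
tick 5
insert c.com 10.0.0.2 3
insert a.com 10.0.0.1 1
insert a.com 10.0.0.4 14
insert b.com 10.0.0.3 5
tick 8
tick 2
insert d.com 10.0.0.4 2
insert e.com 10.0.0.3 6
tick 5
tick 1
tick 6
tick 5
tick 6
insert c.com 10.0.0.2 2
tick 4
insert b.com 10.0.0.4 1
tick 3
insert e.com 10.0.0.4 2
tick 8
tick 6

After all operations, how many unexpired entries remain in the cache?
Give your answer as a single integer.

Op 1: tick 7 -> clock=7.
Op 2: tick 5 -> clock=12.
Op 3: insert c.com -> 10.0.0.2 (expiry=12+3=15). clock=12
Op 4: insert a.com -> 10.0.0.1 (expiry=12+1=13). clock=12
Op 5: insert a.com -> 10.0.0.4 (expiry=12+14=26). clock=12
Op 6: insert b.com -> 10.0.0.3 (expiry=12+5=17). clock=12
Op 7: tick 8 -> clock=20. purged={b.com,c.com}
Op 8: tick 2 -> clock=22.
Op 9: insert d.com -> 10.0.0.4 (expiry=22+2=24). clock=22
Op 10: insert e.com -> 10.0.0.3 (expiry=22+6=28). clock=22
Op 11: tick 5 -> clock=27. purged={a.com,d.com}
Op 12: tick 1 -> clock=28. purged={e.com}
Op 13: tick 6 -> clock=34.
Op 14: tick 5 -> clock=39.
Op 15: tick 6 -> clock=45.
Op 16: insert c.com -> 10.0.0.2 (expiry=45+2=47). clock=45
Op 17: tick 4 -> clock=49. purged={c.com}
Op 18: insert b.com -> 10.0.0.4 (expiry=49+1=50). clock=49
Op 19: tick 3 -> clock=52. purged={b.com}
Op 20: insert e.com -> 10.0.0.4 (expiry=52+2=54). clock=52
Op 21: tick 8 -> clock=60. purged={e.com}
Op 22: tick 6 -> clock=66.
Final cache (unexpired): {} -> size=0

Answer: 0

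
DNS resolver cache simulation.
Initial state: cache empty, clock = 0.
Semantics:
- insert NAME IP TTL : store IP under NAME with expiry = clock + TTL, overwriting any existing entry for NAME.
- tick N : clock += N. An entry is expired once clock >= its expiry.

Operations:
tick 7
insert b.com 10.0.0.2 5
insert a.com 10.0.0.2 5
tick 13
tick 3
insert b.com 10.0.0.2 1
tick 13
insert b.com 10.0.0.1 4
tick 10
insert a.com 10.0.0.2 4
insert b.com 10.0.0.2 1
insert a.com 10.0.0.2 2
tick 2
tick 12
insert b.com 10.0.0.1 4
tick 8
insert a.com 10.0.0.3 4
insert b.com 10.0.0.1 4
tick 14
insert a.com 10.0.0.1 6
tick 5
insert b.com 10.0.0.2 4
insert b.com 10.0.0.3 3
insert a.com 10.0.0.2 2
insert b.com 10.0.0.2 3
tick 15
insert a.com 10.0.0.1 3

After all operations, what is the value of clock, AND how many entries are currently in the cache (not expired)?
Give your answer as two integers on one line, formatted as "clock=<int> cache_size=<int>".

Op 1: tick 7 -> clock=7.
Op 2: insert b.com -> 10.0.0.2 (expiry=7+5=12). clock=7
Op 3: insert a.com -> 10.0.0.2 (expiry=7+5=12). clock=7
Op 4: tick 13 -> clock=20. purged={a.com,b.com}
Op 5: tick 3 -> clock=23.
Op 6: insert b.com -> 10.0.0.2 (expiry=23+1=24). clock=23
Op 7: tick 13 -> clock=36. purged={b.com}
Op 8: insert b.com -> 10.0.0.1 (expiry=36+4=40). clock=36
Op 9: tick 10 -> clock=46. purged={b.com}
Op 10: insert a.com -> 10.0.0.2 (expiry=46+4=50). clock=46
Op 11: insert b.com -> 10.0.0.2 (expiry=46+1=47). clock=46
Op 12: insert a.com -> 10.0.0.2 (expiry=46+2=48). clock=46
Op 13: tick 2 -> clock=48. purged={a.com,b.com}
Op 14: tick 12 -> clock=60.
Op 15: insert b.com -> 10.0.0.1 (expiry=60+4=64). clock=60
Op 16: tick 8 -> clock=68. purged={b.com}
Op 17: insert a.com -> 10.0.0.3 (expiry=68+4=72). clock=68
Op 18: insert b.com -> 10.0.0.1 (expiry=68+4=72). clock=68
Op 19: tick 14 -> clock=82. purged={a.com,b.com}
Op 20: insert a.com -> 10.0.0.1 (expiry=82+6=88). clock=82
Op 21: tick 5 -> clock=87.
Op 22: insert b.com -> 10.0.0.2 (expiry=87+4=91). clock=87
Op 23: insert b.com -> 10.0.0.3 (expiry=87+3=90). clock=87
Op 24: insert a.com -> 10.0.0.2 (expiry=87+2=89). clock=87
Op 25: insert b.com -> 10.0.0.2 (expiry=87+3=90). clock=87
Op 26: tick 15 -> clock=102. purged={a.com,b.com}
Op 27: insert a.com -> 10.0.0.1 (expiry=102+3=105). clock=102
Final clock = 102
Final cache (unexpired): {a.com} -> size=1

Answer: clock=102 cache_size=1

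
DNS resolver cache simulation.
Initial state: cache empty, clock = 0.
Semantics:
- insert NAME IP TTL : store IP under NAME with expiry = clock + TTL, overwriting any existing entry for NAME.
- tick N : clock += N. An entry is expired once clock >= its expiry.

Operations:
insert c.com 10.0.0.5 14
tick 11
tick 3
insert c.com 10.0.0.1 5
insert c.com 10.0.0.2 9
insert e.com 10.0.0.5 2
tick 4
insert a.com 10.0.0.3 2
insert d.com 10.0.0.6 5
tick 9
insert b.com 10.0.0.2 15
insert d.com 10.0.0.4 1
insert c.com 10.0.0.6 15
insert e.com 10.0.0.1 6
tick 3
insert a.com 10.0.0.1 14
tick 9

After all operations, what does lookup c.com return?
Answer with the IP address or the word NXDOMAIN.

Op 1: insert c.com -> 10.0.0.5 (expiry=0+14=14). clock=0
Op 2: tick 11 -> clock=11.
Op 3: tick 3 -> clock=14. purged={c.com}
Op 4: insert c.com -> 10.0.0.1 (expiry=14+5=19). clock=14
Op 5: insert c.com -> 10.0.0.2 (expiry=14+9=23). clock=14
Op 6: insert e.com -> 10.0.0.5 (expiry=14+2=16). clock=14
Op 7: tick 4 -> clock=18. purged={e.com}
Op 8: insert a.com -> 10.0.0.3 (expiry=18+2=20). clock=18
Op 9: insert d.com -> 10.0.0.6 (expiry=18+5=23). clock=18
Op 10: tick 9 -> clock=27. purged={a.com,c.com,d.com}
Op 11: insert b.com -> 10.0.0.2 (expiry=27+15=42). clock=27
Op 12: insert d.com -> 10.0.0.4 (expiry=27+1=28). clock=27
Op 13: insert c.com -> 10.0.0.6 (expiry=27+15=42). clock=27
Op 14: insert e.com -> 10.0.0.1 (expiry=27+6=33). clock=27
Op 15: tick 3 -> clock=30. purged={d.com}
Op 16: insert a.com -> 10.0.0.1 (expiry=30+14=44). clock=30
Op 17: tick 9 -> clock=39. purged={e.com}
lookup c.com: present, ip=10.0.0.6 expiry=42 > clock=39

Answer: 10.0.0.6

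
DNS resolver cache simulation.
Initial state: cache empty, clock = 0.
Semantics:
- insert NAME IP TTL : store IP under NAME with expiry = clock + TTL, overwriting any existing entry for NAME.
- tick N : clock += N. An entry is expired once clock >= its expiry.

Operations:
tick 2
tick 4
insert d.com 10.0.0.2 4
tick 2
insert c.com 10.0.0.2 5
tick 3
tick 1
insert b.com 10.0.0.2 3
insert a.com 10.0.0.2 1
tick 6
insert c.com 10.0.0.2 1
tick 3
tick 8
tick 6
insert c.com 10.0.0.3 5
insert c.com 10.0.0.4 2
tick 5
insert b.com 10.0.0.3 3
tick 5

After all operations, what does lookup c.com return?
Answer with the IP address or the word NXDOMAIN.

Answer: NXDOMAIN

Derivation:
Op 1: tick 2 -> clock=2.
Op 2: tick 4 -> clock=6.
Op 3: insert d.com -> 10.0.0.2 (expiry=6+4=10). clock=6
Op 4: tick 2 -> clock=8.
Op 5: insert c.com -> 10.0.0.2 (expiry=8+5=13). clock=8
Op 6: tick 3 -> clock=11. purged={d.com}
Op 7: tick 1 -> clock=12.
Op 8: insert b.com -> 10.0.0.2 (expiry=12+3=15). clock=12
Op 9: insert a.com -> 10.0.0.2 (expiry=12+1=13). clock=12
Op 10: tick 6 -> clock=18. purged={a.com,b.com,c.com}
Op 11: insert c.com -> 10.0.0.2 (expiry=18+1=19). clock=18
Op 12: tick 3 -> clock=21. purged={c.com}
Op 13: tick 8 -> clock=29.
Op 14: tick 6 -> clock=35.
Op 15: insert c.com -> 10.0.0.3 (expiry=35+5=40). clock=35
Op 16: insert c.com -> 10.0.0.4 (expiry=35+2=37). clock=35
Op 17: tick 5 -> clock=40. purged={c.com}
Op 18: insert b.com -> 10.0.0.3 (expiry=40+3=43). clock=40
Op 19: tick 5 -> clock=45. purged={b.com}
lookup c.com: not in cache (expired or never inserted)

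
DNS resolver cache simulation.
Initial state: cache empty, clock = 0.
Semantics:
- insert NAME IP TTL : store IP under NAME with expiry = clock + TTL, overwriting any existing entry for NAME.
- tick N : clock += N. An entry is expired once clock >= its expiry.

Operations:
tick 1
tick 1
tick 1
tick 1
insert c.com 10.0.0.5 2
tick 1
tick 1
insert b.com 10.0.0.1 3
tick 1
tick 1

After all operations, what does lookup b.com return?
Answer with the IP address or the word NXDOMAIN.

Op 1: tick 1 -> clock=1.
Op 2: tick 1 -> clock=2.
Op 3: tick 1 -> clock=3.
Op 4: tick 1 -> clock=4.
Op 5: insert c.com -> 10.0.0.5 (expiry=4+2=6). clock=4
Op 6: tick 1 -> clock=5.
Op 7: tick 1 -> clock=6. purged={c.com}
Op 8: insert b.com -> 10.0.0.1 (expiry=6+3=9). clock=6
Op 9: tick 1 -> clock=7.
Op 10: tick 1 -> clock=8.
lookup b.com: present, ip=10.0.0.1 expiry=9 > clock=8

Answer: 10.0.0.1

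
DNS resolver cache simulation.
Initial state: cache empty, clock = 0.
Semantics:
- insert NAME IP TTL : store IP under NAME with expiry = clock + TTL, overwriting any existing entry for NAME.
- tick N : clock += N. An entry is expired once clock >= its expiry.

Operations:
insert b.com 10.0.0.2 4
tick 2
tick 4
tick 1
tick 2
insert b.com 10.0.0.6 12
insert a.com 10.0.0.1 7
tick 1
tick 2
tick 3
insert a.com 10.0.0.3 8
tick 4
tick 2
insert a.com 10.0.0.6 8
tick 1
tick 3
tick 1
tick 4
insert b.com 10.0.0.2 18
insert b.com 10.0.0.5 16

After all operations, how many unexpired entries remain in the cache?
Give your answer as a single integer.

Op 1: insert b.com -> 10.0.0.2 (expiry=0+4=4). clock=0
Op 2: tick 2 -> clock=2.
Op 3: tick 4 -> clock=6. purged={b.com}
Op 4: tick 1 -> clock=7.
Op 5: tick 2 -> clock=9.
Op 6: insert b.com -> 10.0.0.6 (expiry=9+12=21). clock=9
Op 7: insert a.com -> 10.0.0.1 (expiry=9+7=16). clock=9
Op 8: tick 1 -> clock=10.
Op 9: tick 2 -> clock=12.
Op 10: tick 3 -> clock=15.
Op 11: insert a.com -> 10.0.0.3 (expiry=15+8=23). clock=15
Op 12: tick 4 -> clock=19.
Op 13: tick 2 -> clock=21. purged={b.com}
Op 14: insert a.com -> 10.0.0.6 (expiry=21+8=29). clock=21
Op 15: tick 1 -> clock=22.
Op 16: tick 3 -> clock=25.
Op 17: tick 1 -> clock=26.
Op 18: tick 4 -> clock=30. purged={a.com}
Op 19: insert b.com -> 10.0.0.2 (expiry=30+18=48). clock=30
Op 20: insert b.com -> 10.0.0.5 (expiry=30+16=46). clock=30
Final cache (unexpired): {b.com} -> size=1

Answer: 1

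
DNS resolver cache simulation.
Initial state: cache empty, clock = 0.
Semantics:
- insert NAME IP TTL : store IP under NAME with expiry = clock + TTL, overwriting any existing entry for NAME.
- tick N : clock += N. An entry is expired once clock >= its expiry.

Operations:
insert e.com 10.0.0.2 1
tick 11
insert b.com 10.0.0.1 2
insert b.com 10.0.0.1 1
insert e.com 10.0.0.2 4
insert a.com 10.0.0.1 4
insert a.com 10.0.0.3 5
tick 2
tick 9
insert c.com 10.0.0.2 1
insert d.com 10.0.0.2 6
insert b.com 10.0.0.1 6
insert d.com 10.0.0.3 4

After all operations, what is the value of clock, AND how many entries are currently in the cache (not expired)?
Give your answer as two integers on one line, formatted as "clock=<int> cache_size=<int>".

Answer: clock=22 cache_size=3

Derivation:
Op 1: insert e.com -> 10.0.0.2 (expiry=0+1=1). clock=0
Op 2: tick 11 -> clock=11. purged={e.com}
Op 3: insert b.com -> 10.0.0.1 (expiry=11+2=13). clock=11
Op 4: insert b.com -> 10.0.0.1 (expiry=11+1=12). clock=11
Op 5: insert e.com -> 10.0.0.2 (expiry=11+4=15). clock=11
Op 6: insert a.com -> 10.0.0.1 (expiry=11+4=15). clock=11
Op 7: insert a.com -> 10.0.0.3 (expiry=11+5=16). clock=11
Op 8: tick 2 -> clock=13. purged={b.com}
Op 9: tick 9 -> clock=22. purged={a.com,e.com}
Op 10: insert c.com -> 10.0.0.2 (expiry=22+1=23). clock=22
Op 11: insert d.com -> 10.0.0.2 (expiry=22+6=28). clock=22
Op 12: insert b.com -> 10.0.0.1 (expiry=22+6=28). clock=22
Op 13: insert d.com -> 10.0.0.3 (expiry=22+4=26). clock=22
Final clock = 22
Final cache (unexpired): {b.com,c.com,d.com} -> size=3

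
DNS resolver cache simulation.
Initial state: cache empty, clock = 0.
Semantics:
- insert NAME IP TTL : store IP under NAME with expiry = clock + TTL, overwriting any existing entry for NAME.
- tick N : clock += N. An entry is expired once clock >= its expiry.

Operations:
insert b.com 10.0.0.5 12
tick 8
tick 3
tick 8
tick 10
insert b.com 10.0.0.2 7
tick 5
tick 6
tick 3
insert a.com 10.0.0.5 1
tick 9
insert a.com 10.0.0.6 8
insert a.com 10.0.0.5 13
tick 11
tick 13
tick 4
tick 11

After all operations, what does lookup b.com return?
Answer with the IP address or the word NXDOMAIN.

Answer: NXDOMAIN

Derivation:
Op 1: insert b.com -> 10.0.0.5 (expiry=0+12=12). clock=0
Op 2: tick 8 -> clock=8.
Op 3: tick 3 -> clock=11.
Op 4: tick 8 -> clock=19. purged={b.com}
Op 5: tick 10 -> clock=29.
Op 6: insert b.com -> 10.0.0.2 (expiry=29+7=36). clock=29
Op 7: tick 5 -> clock=34.
Op 8: tick 6 -> clock=40. purged={b.com}
Op 9: tick 3 -> clock=43.
Op 10: insert a.com -> 10.0.0.5 (expiry=43+1=44). clock=43
Op 11: tick 9 -> clock=52. purged={a.com}
Op 12: insert a.com -> 10.0.0.6 (expiry=52+8=60). clock=52
Op 13: insert a.com -> 10.0.0.5 (expiry=52+13=65). clock=52
Op 14: tick 11 -> clock=63.
Op 15: tick 13 -> clock=76. purged={a.com}
Op 16: tick 4 -> clock=80.
Op 17: tick 11 -> clock=91.
lookup b.com: not in cache (expired or never inserted)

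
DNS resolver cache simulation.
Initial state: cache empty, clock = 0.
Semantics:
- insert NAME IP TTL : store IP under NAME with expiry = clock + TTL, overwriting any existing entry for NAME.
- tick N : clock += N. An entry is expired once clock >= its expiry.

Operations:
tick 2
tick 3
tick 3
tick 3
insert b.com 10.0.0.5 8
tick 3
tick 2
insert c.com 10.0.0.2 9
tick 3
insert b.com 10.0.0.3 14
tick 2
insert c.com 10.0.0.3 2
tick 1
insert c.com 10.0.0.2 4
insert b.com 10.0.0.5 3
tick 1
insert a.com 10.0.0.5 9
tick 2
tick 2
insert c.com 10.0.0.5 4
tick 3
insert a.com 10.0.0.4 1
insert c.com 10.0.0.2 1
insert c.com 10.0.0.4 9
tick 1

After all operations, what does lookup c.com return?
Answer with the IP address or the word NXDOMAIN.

Answer: 10.0.0.4

Derivation:
Op 1: tick 2 -> clock=2.
Op 2: tick 3 -> clock=5.
Op 3: tick 3 -> clock=8.
Op 4: tick 3 -> clock=11.
Op 5: insert b.com -> 10.0.0.5 (expiry=11+8=19). clock=11
Op 6: tick 3 -> clock=14.
Op 7: tick 2 -> clock=16.
Op 8: insert c.com -> 10.0.0.2 (expiry=16+9=25). clock=16
Op 9: tick 3 -> clock=19. purged={b.com}
Op 10: insert b.com -> 10.0.0.3 (expiry=19+14=33). clock=19
Op 11: tick 2 -> clock=21.
Op 12: insert c.com -> 10.0.0.3 (expiry=21+2=23). clock=21
Op 13: tick 1 -> clock=22.
Op 14: insert c.com -> 10.0.0.2 (expiry=22+4=26). clock=22
Op 15: insert b.com -> 10.0.0.5 (expiry=22+3=25). clock=22
Op 16: tick 1 -> clock=23.
Op 17: insert a.com -> 10.0.0.5 (expiry=23+9=32). clock=23
Op 18: tick 2 -> clock=25. purged={b.com}
Op 19: tick 2 -> clock=27. purged={c.com}
Op 20: insert c.com -> 10.0.0.5 (expiry=27+4=31). clock=27
Op 21: tick 3 -> clock=30.
Op 22: insert a.com -> 10.0.0.4 (expiry=30+1=31). clock=30
Op 23: insert c.com -> 10.0.0.2 (expiry=30+1=31). clock=30
Op 24: insert c.com -> 10.0.0.4 (expiry=30+9=39). clock=30
Op 25: tick 1 -> clock=31. purged={a.com}
lookup c.com: present, ip=10.0.0.4 expiry=39 > clock=31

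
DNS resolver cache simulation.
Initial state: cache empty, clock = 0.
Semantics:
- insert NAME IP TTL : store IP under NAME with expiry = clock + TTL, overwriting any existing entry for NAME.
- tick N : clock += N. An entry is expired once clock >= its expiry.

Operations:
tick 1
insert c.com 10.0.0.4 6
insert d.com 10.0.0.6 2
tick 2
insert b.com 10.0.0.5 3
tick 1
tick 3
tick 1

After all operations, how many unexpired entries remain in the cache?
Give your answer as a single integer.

Answer: 0

Derivation:
Op 1: tick 1 -> clock=1.
Op 2: insert c.com -> 10.0.0.4 (expiry=1+6=7). clock=1
Op 3: insert d.com -> 10.0.0.6 (expiry=1+2=3). clock=1
Op 4: tick 2 -> clock=3. purged={d.com}
Op 5: insert b.com -> 10.0.0.5 (expiry=3+3=6). clock=3
Op 6: tick 1 -> clock=4.
Op 7: tick 3 -> clock=7. purged={b.com,c.com}
Op 8: tick 1 -> clock=8.
Final cache (unexpired): {} -> size=0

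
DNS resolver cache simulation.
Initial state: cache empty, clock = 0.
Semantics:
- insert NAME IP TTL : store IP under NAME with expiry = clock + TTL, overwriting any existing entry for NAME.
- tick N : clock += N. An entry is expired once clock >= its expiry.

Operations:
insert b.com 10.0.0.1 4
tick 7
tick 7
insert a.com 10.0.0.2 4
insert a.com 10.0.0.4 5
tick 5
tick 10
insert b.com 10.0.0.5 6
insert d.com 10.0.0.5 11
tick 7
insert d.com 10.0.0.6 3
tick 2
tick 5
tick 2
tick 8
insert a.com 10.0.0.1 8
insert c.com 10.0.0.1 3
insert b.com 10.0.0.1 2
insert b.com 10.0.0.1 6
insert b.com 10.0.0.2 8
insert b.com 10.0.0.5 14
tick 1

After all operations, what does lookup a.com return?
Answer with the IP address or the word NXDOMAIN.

Answer: 10.0.0.1

Derivation:
Op 1: insert b.com -> 10.0.0.1 (expiry=0+4=4). clock=0
Op 2: tick 7 -> clock=7. purged={b.com}
Op 3: tick 7 -> clock=14.
Op 4: insert a.com -> 10.0.0.2 (expiry=14+4=18). clock=14
Op 5: insert a.com -> 10.0.0.4 (expiry=14+5=19). clock=14
Op 6: tick 5 -> clock=19. purged={a.com}
Op 7: tick 10 -> clock=29.
Op 8: insert b.com -> 10.0.0.5 (expiry=29+6=35). clock=29
Op 9: insert d.com -> 10.0.0.5 (expiry=29+11=40). clock=29
Op 10: tick 7 -> clock=36. purged={b.com}
Op 11: insert d.com -> 10.0.0.6 (expiry=36+3=39). clock=36
Op 12: tick 2 -> clock=38.
Op 13: tick 5 -> clock=43. purged={d.com}
Op 14: tick 2 -> clock=45.
Op 15: tick 8 -> clock=53.
Op 16: insert a.com -> 10.0.0.1 (expiry=53+8=61). clock=53
Op 17: insert c.com -> 10.0.0.1 (expiry=53+3=56). clock=53
Op 18: insert b.com -> 10.0.0.1 (expiry=53+2=55). clock=53
Op 19: insert b.com -> 10.0.0.1 (expiry=53+6=59). clock=53
Op 20: insert b.com -> 10.0.0.2 (expiry=53+8=61). clock=53
Op 21: insert b.com -> 10.0.0.5 (expiry=53+14=67). clock=53
Op 22: tick 1 -> clock=54.
lookup a.com: present, ip=10.0.0.1 expiry=61 > clock=54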